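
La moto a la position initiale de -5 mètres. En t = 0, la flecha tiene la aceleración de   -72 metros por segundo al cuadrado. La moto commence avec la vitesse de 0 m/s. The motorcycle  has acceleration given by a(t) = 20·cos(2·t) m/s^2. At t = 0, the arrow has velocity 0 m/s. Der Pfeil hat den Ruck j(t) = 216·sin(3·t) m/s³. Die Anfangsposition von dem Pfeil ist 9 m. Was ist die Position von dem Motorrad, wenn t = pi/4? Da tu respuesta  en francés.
Pour résoudre ceci, nous devons prendre 2 intégrales de notre équation de l'accélération a(t) = 20·cos(2·t). La primitive de l'accélération, avec v(0) = 0, donne la vitesse: v(t) = 10·sin(2·t). En intégrant la vitesse et en utilisant la condition initiale x(0) = -5, nous obtenons x(t) = -5·cos(2·t). En utilisant x(t) = -5·cos(2·t) et en substituant t = pi/4, nous trouvons x = 0.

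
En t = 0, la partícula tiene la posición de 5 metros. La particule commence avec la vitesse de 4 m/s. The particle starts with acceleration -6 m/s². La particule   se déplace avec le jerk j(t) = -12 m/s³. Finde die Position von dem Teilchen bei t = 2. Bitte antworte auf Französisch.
Nous devons intégrer notre équation du jerk j(t) = -12 3 fois. En prenant ∫j(t)dt et en appliquant a(0) = -6, nous trouvons a(t) = -12·t - 6. En intégrant l'accélération et en utilisant la condition initiale v(0) = 4, nous obtenons v(t) = -6·t^2 - 6·t + 4. En intégrant la vitesse et en utilisant la condition initiale x(0) = 5, nous obtenons x(t) = -2·t^3 - 3·t^2 + 4·t + 5. De l'équation de la position x(t) = -2·t^3 - 3·t^2 + 4·t + 5, nous substituons t = 2 pour obtenir x = -15.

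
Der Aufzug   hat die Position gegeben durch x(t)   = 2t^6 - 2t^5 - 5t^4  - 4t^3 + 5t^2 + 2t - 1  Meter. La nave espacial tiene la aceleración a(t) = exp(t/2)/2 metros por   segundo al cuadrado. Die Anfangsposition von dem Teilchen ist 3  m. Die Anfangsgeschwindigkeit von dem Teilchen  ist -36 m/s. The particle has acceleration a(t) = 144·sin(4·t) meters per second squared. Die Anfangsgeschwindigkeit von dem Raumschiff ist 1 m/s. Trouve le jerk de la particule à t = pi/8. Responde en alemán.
Ausgehend von der Beschleunigung a(t) = 144·sin(4·t), nehmen wir 1 Ableitung. Die Ableitung von der Beschleunigung ergibt den Ruck: j(t) = 576·cos(4·t). Wir haben den Ruck j(t) = 576·cos(4·t). Durch Einsetzen von t = pi/8: j(pi/8) = 0.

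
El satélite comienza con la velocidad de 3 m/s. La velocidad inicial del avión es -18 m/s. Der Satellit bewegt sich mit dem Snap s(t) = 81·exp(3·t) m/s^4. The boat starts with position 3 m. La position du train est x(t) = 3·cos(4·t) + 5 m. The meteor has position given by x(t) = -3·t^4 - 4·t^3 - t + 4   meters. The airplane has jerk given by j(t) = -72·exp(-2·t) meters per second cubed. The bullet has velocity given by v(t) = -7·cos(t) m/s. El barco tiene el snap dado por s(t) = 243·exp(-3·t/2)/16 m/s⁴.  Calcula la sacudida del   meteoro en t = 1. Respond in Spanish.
Para resolver esto, necesitamos tomar 3 derivadas de nuestra ecuación de la posición x(t) = -3·t^4 - 4·t^3 - t + 4. Tomando d/dt de x(t), encontramos v(t) = -12·t^3 - 12·t^2 - 1. La derivada de la velocidad da la aceleración: a(t) = -36·t^2 - 24·t. Derivando la aceleración, obtenemos la sacudida: j(t) = -72·t - 24. Tenemos la sacudida j(t) = -72·t - 24. Sustituyendo t = 1: j(1) = -96.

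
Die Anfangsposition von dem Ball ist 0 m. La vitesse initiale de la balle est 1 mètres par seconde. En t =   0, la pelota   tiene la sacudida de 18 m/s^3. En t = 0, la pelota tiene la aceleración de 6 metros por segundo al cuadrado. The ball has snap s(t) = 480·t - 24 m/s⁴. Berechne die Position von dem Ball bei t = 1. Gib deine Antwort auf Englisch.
We need to integrate our snap equation s(t) = 480·t - 24 4 times. The integral of snap is jerk. Using j(0) = 18, we get j(t) = 240·t^2 - 24·t + 18. The antiderivative of jerk is acceleration. Using a(0) = 6, we get a(t) = 80·t^3 - 12·t^2 + 18·t + 6. Integrating acceleration and using the initial condition v(0) = 1, we get v(t) = 20·t^4 - 4·t^3 + 9·t^2 + 6·t + 1. The antiderivative of velocity is position. Using x(0) = 0, we get x(t) = 4·t^5 - t^4 + 3·t^3 + 3·t^2 + t. We have position x(t) = 4·t^5 - t^4 + 3·t^3 + 3·t^2 + t. Substituting t = 1: x(1) = 10.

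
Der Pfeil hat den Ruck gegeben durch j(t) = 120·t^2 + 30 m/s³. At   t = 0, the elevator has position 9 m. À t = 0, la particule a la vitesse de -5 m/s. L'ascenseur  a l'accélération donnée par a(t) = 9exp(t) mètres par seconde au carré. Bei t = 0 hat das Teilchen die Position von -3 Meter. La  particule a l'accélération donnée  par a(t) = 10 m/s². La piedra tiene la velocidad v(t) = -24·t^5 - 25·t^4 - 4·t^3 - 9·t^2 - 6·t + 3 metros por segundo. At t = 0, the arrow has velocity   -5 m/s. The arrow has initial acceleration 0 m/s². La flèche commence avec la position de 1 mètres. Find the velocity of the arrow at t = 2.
To find the answer, we compute 2 antiderivatives of j(t) = 120·t^2 + 30. Taking ∫j(t)dt and applying a(0) = 0, we find a(t) = 40·t^3 + 30·t. The integral of acceleration is velocity. Using v(0) = -5, we get v(t) = 10·t^4 + 15·t^2 - 5. Using v(t) = 10·t^4 + 15·t^2 - 5 and substituting t = 2, we find v = 215.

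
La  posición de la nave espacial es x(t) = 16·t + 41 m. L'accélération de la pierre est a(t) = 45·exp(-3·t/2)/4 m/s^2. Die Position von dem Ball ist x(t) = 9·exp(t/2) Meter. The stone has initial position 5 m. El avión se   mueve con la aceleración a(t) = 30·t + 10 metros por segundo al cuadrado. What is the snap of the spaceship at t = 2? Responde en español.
Partiendo de la posición x(t) = 16·t + 41, tomamos 4 derivadas. Tomando d/dt de x(t), encontramos v(t) = 16. Tomando d/dt de v(t), encontramos a(t) = 0. La derivada de la aceleración da la sacudida: j(t) = 0. La derivada de la sacudida da el snap: s(t) = 0. De la ecuación del snap s(t) = 0, sustituimos t = 2 para obtener s = 0.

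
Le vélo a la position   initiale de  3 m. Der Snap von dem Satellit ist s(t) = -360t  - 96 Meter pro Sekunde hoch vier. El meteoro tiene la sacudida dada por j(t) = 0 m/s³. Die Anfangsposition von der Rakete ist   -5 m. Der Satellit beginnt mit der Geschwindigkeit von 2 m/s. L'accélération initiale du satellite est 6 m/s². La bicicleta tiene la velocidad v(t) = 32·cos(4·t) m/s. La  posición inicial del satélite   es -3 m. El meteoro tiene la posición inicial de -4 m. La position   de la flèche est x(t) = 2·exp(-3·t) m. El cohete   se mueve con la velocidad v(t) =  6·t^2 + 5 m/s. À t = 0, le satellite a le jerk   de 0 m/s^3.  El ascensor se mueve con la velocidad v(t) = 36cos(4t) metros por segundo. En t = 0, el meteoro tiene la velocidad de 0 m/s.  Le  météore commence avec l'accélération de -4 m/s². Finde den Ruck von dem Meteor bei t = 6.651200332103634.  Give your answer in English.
Using j(t) = 0 and substituting t = 6.651200332103634, we find j = 0.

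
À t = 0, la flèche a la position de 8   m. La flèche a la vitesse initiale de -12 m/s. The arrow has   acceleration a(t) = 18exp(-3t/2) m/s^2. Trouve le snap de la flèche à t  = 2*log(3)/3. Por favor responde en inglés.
To solve this, we need to take 2 derivatives of our acceleration equation a(t) = 18·exp(-3·t/2). Taking d/dt of a(t), we find j(t) = -27·exp(-3·t/2). Taking d/dt of j(t), we find s(t) = 81·exp(-3·t/2)/2. Using s(t) = 81·exp(-3·t/2)/2 and substituting t = 2*log(3)/3, we find s = 27/2.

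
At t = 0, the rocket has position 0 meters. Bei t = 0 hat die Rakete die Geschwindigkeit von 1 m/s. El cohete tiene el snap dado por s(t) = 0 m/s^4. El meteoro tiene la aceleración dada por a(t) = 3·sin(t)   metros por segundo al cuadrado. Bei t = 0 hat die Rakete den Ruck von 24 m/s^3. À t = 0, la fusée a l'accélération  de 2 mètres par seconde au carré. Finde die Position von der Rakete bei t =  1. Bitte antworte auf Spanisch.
Necesitamos integrar nuestra ecuación del snap s(t) = 0 4 veces. La antiderivada del snap es la sacudida. Usando j(0) = 24, obtenemos j(t) = 24. La antiderivada de la sacudida es la aceleración. Usando a(0) = 2, obtenemos a(t) = 24·t + 2. Tomando ∫a(t)dt y aplicando v(0) = 1, encontramos v(t) = 12·t^2 + 2·t + 1. La integral de la velocidad, con x(0) = 0, da la posición: x(t) = 4·t^3 + t^2 + t. Usando x(t) = 4·t^3 + t^2 + t y sustituyendo t = 1, encontramos x = 6.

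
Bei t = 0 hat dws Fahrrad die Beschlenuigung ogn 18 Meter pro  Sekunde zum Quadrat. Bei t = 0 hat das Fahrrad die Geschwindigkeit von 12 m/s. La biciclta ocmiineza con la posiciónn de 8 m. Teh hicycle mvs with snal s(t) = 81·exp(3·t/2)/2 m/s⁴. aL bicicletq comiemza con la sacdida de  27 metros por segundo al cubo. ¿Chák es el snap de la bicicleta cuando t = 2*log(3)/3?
De la ecuación del snap s(t) = 81·exp(3·t/2)/2, sustituimos t = 2*log(3)/3 para obtener s = 243/2.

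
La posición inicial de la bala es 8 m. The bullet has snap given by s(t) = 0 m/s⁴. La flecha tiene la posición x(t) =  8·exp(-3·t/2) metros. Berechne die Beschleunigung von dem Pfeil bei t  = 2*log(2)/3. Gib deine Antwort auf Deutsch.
Um dies zu lösen, müssen wir 2 Ableitungen unserer Gleichung für die Position x(t) = 8·exp(-3·t/2) nehmen. Die Ableitung von der Position ergibt die Geschwindigkeit: v(t) = -12·exp(-3·t/2). Durch Ableiten von der Geschwindigkeit erhalten wir die Beschleunigung: a(t) = 18·exp(-3·t/2). Mit a(t) = 18·exp(-3·t/2) und Einsetzen von t = 2*log(2)/3, finden wir a = 9.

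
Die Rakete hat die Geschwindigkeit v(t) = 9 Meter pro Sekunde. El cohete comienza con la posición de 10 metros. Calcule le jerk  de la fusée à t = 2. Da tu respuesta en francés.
En partant de la vitesse v(t) = 9, nous prenons 2 dérivées. En prenant d/dt de v(t), nous trouvons a(t) = 0. En prenant d/dt de a(t), nous trouvons j(t) = 0. Nous avons le jerk j(t) = 0. En substituant t = 2: j(2) = 0.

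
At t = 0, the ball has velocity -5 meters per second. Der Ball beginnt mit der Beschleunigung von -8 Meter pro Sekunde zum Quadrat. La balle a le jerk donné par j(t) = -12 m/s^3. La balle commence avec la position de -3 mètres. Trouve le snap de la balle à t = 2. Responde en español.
Para resolver esto, necesitamos tomar 1 derivada de nuestra ecuación de la sacudida j(t) = -12. La derivada de la sacudida da el snap: s(t) = 0. Usando s(t) = 0 y sustituyendo t = 2, encontramos s = 0.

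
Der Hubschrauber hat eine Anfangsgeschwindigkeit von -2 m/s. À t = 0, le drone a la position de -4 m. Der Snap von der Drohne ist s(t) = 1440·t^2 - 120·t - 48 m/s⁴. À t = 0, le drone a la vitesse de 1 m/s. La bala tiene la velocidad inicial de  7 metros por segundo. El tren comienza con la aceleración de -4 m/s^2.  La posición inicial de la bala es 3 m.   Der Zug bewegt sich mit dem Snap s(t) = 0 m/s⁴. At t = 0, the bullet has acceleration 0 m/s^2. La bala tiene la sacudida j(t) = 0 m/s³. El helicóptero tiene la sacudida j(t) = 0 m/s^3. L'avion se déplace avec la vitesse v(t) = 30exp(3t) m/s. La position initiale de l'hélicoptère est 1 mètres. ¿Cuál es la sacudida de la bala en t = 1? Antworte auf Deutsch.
Aus der Gleichung für den Ruck j(t) = 0, setzen wir t = 1 ein und erhalten j = 0.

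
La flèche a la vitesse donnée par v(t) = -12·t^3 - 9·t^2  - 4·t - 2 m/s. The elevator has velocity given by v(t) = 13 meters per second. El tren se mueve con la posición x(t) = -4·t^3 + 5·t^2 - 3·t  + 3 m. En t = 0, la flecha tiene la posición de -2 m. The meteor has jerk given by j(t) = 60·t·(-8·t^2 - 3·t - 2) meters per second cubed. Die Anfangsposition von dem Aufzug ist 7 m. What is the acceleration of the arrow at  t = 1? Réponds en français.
Nous devons dériver notre équation de la vitesse v(t) = -12·t^3 - 9·t^2 - 4·t - 2 1 fois. En dérivant la vitesse, nous obtenons l'accélération: a(t) = -36·t^2 - 18·t - 4. Nous avons l'accélération a(t) = -36·t^2 - 18·t - 4. En substituant t = 1: a(1) = -58.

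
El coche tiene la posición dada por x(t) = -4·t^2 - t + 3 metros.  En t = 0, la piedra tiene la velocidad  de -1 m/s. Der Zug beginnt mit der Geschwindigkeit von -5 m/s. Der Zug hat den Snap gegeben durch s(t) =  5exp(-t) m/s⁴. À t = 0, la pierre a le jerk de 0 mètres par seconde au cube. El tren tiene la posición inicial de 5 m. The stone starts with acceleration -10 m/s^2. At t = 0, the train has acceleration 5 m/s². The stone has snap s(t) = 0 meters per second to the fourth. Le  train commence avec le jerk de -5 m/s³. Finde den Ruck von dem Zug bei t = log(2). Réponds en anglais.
To find the answer, we compute 1 antiderivative of s(t) = 5·exp(-t). The integral of snap is jerk. Using j(0) = -5, we get j(t) = -5·exp(-t). We have jerk j(t) = -5·exp(-t). Substituting t = log(2): j(log(2)) = -5/2.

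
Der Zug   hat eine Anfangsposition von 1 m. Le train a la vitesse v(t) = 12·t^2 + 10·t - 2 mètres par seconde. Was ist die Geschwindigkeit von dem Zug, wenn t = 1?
Aus der Gleichung für die Geschwindigkeit v(t) = 12·t^2 + 10·t - 2, setzen wir t = 1 ein und erhalten v = 20.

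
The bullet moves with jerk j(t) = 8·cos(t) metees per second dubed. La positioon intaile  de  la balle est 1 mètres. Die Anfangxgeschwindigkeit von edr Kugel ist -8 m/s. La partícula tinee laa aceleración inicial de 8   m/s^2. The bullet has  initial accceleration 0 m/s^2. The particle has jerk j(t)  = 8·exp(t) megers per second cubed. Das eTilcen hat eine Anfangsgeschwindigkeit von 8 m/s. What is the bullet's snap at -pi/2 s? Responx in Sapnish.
Para resolver esto, necesitamos tomar 1 derivada de nuestra ecuación de la sacudida j(t) = 8·cos(t). Derivando la sacudida, obtenemos el snap: s(t) = -8·sin(t). Tenemos el snap s(t) = -8·sin(t). Sustituyendo t = -pi/2: s(-pi/2) = 8.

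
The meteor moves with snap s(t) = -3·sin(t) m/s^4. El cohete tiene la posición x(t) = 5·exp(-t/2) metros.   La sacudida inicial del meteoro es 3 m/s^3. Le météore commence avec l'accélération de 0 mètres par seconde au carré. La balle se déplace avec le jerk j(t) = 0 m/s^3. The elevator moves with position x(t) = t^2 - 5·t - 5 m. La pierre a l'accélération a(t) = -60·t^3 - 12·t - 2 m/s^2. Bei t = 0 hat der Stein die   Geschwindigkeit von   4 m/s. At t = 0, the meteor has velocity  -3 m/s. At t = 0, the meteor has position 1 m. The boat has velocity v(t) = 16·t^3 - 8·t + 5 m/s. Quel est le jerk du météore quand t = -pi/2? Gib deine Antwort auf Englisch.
Starting from snap s(t) = -3·sin(t), we take 1 antiderivative. The integral of snap, with j(0) = 3, gives jerk: j(t) = 3·cos(t). From the given jerk equation j(t) = 3·cos(t), we substitute t = -pi/2 to get j = 0.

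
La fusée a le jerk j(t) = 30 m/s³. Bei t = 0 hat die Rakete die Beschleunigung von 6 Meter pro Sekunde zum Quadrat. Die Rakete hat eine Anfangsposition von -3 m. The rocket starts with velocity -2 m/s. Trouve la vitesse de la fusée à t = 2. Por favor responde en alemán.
Wir müssen das Integral unserer Gleichung für den Ruck j(t) = 30 2-mal finden. Das Integral von dem Ruck ist die Beschleunigung. Mit a(0) = 6 erhalten wir a(t) = 30·t + 6. Durch Integration von der Beschleunigung und Verwendung der Anfangsbedingung v(0) = -2, erhalten wir v(t) = 15·t^2 + 6·t - 2. Mit v(t) = 15·t^2 + 6·t - 2 und Einsetzen von t = 2, finden wir v = 70.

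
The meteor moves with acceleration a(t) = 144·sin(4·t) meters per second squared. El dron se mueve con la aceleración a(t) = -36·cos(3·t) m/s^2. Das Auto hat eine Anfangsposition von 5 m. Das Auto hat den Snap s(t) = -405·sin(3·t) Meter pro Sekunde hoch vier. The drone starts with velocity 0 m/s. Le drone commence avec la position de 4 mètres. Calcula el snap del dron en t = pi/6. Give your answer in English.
To solve this, we need to take 2 derivatives of our acceleration equation a(t) = -36·cos(3·t). The derivative of acceleration gives jerk: j(t) = 108·sin(3·t). The derivative of jerk gives snap: s(t) = 324·cos(3·t). From the given snap equation s(t) = 324·cos(3·t), we substitute t = pi/6 to get s = 0.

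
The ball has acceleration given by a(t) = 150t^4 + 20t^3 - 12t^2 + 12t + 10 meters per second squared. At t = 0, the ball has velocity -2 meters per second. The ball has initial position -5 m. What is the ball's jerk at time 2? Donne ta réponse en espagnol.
Debemos derivar nuestra ecuación de la aceleración a(t) = 150·t^4 + 20·t^3 - 12·t^2 + 12·t + 10 1 vez. Derivando la aceleración, obtenemos la sacudida: j(t) = 600·t^3 + 60·t^2 - 24·t + 12. Usando j(t) = 600·t^3 + 60·t^2 - 24·t + 12 y sustituyendo t = 2, encontramos j = 5004.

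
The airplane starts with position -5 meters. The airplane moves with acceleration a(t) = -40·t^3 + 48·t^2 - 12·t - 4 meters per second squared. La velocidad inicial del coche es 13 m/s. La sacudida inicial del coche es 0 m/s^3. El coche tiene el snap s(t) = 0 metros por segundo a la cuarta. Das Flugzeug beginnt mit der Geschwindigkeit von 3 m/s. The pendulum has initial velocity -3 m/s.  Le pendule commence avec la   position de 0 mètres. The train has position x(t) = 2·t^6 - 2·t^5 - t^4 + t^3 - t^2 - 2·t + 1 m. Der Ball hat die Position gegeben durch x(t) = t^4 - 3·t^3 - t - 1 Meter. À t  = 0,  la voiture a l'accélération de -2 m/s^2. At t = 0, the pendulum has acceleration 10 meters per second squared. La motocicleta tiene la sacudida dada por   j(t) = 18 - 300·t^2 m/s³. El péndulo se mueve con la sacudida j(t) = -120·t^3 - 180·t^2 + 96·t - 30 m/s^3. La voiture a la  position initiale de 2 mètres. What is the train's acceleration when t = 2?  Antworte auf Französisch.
Pour résoudre ceci, nous devons prendre 2 dérivées de notre équation de la position x(t) = 2·t^6 - 2·t^5 - t^4 + t^3 - t^2 - 2·t + 1. La dérivée de la position donne la vitesse: v(t) = 12·t^5 - 10·t^4 - 4·t^3 + 3·t^2 - 2·t - 2. En prenant d/dt de v(t), nous trouvons a(t) = 60·t^4 - 40·t^3 - 12·t^2 + 6·t - 2. Nous avons l'accélération a(t) = 60·t^4 - 40·t^3 - 12·t^2 + 6·t - 2. En substituant t = 2: a(2) = 602.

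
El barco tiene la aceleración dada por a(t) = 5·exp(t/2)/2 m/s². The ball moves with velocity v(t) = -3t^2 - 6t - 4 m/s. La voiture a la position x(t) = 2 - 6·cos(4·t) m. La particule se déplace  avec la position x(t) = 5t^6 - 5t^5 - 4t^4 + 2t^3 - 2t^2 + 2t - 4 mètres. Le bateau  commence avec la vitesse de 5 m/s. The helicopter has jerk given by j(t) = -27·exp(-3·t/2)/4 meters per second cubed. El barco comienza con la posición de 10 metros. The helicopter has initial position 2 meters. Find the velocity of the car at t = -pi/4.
Starting from position x(t) = 2 - 6·cos(4·t), we take 1 derivative. Differentiating position, we get velocity: v(t) = 24·sin(4·t). Using v(t) = 24·sin(4·t) and substituting t = -pi/4, we find v = 0.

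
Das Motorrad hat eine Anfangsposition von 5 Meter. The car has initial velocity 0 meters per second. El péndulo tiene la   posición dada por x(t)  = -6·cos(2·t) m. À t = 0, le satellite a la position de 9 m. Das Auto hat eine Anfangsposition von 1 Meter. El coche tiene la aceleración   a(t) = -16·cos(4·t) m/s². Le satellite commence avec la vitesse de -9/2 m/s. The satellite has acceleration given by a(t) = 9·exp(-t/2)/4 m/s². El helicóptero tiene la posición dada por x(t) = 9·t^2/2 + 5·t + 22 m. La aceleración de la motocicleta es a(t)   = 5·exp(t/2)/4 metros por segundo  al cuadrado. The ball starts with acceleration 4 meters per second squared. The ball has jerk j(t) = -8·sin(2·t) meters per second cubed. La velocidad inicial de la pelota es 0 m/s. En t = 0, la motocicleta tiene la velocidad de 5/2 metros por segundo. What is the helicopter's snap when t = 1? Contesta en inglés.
We must differentiate our position equation x(t) = 9·t^2/2 + 5·t + 22 4 times. Differentiating position, we get velocity: v(t) = 9·t + 5. Taking d/dt of v(t), we find a(t) = 9. Differentiating acceleration, we get jerk: j(t) = 0. Taking d/dt of j(t), we find s(t) = 0. From the given snap equation s(t) = 0, we substitute t = 1 to get s = 0.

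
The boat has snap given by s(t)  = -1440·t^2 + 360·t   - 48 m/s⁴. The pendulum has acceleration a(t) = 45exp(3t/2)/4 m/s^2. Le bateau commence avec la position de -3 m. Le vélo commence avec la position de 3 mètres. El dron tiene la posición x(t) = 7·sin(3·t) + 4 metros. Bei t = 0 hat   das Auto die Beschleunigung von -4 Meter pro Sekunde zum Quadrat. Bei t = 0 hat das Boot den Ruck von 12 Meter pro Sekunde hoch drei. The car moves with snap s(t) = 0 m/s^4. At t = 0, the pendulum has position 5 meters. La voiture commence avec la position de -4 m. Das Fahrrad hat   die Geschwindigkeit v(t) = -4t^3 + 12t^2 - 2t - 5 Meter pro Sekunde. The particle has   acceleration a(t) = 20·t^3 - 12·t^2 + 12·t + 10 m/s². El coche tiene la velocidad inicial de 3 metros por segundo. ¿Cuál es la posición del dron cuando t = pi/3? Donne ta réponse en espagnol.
Tenemos la posición x(t) = 7·sin(3·t) + 4. Sustituyendo t = pi/3: x(pi/3) = 4.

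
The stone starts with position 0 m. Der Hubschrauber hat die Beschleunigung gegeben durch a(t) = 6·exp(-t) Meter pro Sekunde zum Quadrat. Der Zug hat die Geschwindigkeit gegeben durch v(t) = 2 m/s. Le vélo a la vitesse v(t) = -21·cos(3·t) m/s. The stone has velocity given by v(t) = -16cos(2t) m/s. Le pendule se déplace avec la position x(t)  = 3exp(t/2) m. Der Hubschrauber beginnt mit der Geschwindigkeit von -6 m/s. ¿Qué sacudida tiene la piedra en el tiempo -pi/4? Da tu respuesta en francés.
En partant de la vitesse v(t) = -16·cos(2·t), nous prenons 2 dérivées. En prenant d/dt de v(t), nous trouvons a(t) = 32·sin(2·t). La dérivée de l'accélération donne le jerk: j(t) = 64·cos(2·t). Nous avons le jerk j(t) = 64·cos(2·t). En substituant t = -pi/4: j(-pi/4) = 0.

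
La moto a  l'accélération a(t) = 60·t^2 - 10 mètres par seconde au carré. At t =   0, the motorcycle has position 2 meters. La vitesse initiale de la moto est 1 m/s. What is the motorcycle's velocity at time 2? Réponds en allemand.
Wir müssen die Stammfunktion unserer Gleichung für die Beschleunigung a(t) = 60·t^2 - 10 1-mal finden. Durch Integration von der Beschleunigung und Verwendung der Anfangsbedingung v(0) = 1, erhalten wir v(t) = 20·t^3 - 10·t + 1. Mit v(t) = 20·t^3 - 10·t + 1 und Einsetzen von t = 2, finden wir v = 141.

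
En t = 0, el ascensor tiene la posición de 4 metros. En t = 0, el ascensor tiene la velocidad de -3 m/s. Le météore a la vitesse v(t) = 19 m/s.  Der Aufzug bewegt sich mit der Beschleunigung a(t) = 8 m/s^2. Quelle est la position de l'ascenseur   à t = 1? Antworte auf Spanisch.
Debemos encontrar la antiderivada de nuestra ecuación de la aceleración a(t) = 8 2 veces. La antiderivada de la aceleración es la velocidad. Usando v(0) = -3, obtenemos v(t) = 8·t - 3. Integrando la velocidad y usando la condición inicial x(0) = 4, obtenemos x(t) = 4·t^2 - 3·t + 4. Usando x(t) = 4·t^2 - 3·t + 4 y sustituyendo t = 1, encontramos x = 5.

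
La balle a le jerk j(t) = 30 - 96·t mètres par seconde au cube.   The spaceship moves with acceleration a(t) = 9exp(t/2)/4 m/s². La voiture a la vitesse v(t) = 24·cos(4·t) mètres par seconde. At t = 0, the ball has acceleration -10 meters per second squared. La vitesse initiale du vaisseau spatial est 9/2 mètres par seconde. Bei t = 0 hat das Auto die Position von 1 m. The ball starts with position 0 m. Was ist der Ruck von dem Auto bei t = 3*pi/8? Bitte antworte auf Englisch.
To solve this, we need to take 2 derivatives of our velocity equation v(t) = 24·cos(4·t). Differentiating velocity, we get acceleration: a(t) = -96·sin(4·t). The derivative of acceleration gives jerk: j(t) = -384·cos(4·t). From the given jerk equation j(t) = -384·cos(4·t), we substitute t = 3*pi/8 to get j = 0.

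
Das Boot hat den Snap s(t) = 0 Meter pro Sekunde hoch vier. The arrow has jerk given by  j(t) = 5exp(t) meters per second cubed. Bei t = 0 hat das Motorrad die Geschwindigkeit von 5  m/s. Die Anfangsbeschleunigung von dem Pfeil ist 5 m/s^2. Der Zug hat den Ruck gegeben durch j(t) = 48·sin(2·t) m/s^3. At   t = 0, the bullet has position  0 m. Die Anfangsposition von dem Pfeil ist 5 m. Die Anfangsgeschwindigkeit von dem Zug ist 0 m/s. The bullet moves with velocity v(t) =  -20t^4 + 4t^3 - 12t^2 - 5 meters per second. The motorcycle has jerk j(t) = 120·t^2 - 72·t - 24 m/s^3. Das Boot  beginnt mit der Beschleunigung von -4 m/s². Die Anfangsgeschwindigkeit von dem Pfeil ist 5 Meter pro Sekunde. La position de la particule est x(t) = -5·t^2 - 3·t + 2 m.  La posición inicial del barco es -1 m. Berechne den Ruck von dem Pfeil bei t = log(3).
Wir haben den Ruck j(t) = 5·exp(t). Durch Einsetzen von t = log(3): j(log(3)) = 15.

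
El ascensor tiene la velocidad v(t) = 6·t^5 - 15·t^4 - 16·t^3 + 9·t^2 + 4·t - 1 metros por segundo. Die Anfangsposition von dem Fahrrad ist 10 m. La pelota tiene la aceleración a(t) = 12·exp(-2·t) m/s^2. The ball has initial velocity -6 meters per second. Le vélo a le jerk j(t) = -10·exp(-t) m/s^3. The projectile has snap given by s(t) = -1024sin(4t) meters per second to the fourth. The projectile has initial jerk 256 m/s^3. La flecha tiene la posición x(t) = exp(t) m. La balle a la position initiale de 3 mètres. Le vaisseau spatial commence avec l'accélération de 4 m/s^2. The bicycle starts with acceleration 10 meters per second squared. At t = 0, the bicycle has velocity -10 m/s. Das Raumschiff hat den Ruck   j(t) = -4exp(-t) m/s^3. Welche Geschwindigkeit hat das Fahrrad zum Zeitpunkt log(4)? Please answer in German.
Um dies zu lösen, müssen wir 2 Integrale unserer Gleichung für den Ruck j(t) = -10·exp(-t) finden. Durch Integration von dem Ruck und Verwendung der Anfangsbedingung a(0) = 10, erhalten wir a(t) = 10·exp(-t). Durch Integration von der Beschleunigung und Verwendung der Anfangsbedingung v(0) = -10, erhalten wir v(t) = -10·exp(-t). Aus der Gleichung für die Geschwindigkeit v(t) = -10·exp(-t), setzen wir t = log(4) ein und erhalten v = -5/2.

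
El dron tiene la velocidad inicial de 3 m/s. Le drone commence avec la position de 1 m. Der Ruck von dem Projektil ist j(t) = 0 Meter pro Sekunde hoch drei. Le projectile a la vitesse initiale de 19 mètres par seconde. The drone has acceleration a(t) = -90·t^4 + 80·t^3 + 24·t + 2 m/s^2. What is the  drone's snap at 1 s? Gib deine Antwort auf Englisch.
Starting from acceleration a(t) = -90·t^4 + 80·t^3 + 24·t + 2, we take 2 derivatives. The derivative of acceleration gives jerk: j(t) = -360·t^3 + 240·t^2 + 24. Differentiating jerk, we get snap: s(t) = -1080·t^2 + 480·t. Using s(t) = -1080·t^2 + 480·t and substituting t = 1, we find s = -600.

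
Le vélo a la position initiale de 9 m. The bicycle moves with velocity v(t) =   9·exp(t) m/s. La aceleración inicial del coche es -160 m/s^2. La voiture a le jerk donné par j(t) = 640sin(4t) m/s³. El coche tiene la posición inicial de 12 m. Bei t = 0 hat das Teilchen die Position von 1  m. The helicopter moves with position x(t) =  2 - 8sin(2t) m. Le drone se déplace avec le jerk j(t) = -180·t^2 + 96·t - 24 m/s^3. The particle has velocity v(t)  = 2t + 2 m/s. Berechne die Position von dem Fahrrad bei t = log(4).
Ausgehend von der Geschwindigkeit v(t) = 9·exp(t), nehmen wir 1 Stammfunktion. Durch Integration von der Geschwindigkeit und Verwendung der Anfangsbedingung x(0) = 9, erhalten wir x(t) = 9·exp(t). Aus der Gleichung für die Position x(t) = 9·exp(t), setzen wir t = log(4) ein und erhalten x = 36.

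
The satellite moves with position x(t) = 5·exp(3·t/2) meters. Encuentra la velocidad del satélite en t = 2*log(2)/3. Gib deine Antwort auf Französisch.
Pour résoudre ceci, nous devons prendre 1 dérivée de notre équation de la position x(t) = 5·exp(3·t/2). En prenant d/dt de x(t), nous trouvons v(t) = 15·exp(3·t/2)/2. De l'équation de la vitesse v(t) = 15·exp(3·t/2)/2, nous substituons t = 2*log(2)/3 pour obtenir v = 15.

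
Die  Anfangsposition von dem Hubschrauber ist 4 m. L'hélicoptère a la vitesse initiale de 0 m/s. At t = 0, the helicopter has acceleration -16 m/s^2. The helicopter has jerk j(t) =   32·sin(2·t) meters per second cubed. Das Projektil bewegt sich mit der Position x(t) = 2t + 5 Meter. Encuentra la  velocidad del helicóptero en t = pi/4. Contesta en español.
Necesitamos integrar nuestra ecuación de la sacudida j(t) = 32·sin(2·t) 2 veces. La antiderivada de la sacudida es la aceleración. Usando a(0) = -16, obtenemos a(t) = -16·cos(2·t). Tomando ∫a(t)dt y aplicando v(0) = 0, encontramos v(t) = -8·sin(2·t). Tenemos la velocidad v(t) = -8·sin(2·t). Sustituyendo t = pi/4: v(pi/4) = -8.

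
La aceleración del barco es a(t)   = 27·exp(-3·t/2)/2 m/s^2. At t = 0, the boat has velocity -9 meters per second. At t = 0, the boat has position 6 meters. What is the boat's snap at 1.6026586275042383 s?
We must differentiate our acceleration equation a(t) = 27·exp(-3·t/2)/2 2 times. Differentiating acceleration, we get jerk: j(t) = -81·exp(-3·t/2)/4. Taking d/dt of j(t), we find s(t) = 243·exp(-3·t/2)/8. From the given snap equation s(t) = 243·exp(-3·t/2)/8, we substitute t = 1.6026586275042383 to get s = 2.74459071105688.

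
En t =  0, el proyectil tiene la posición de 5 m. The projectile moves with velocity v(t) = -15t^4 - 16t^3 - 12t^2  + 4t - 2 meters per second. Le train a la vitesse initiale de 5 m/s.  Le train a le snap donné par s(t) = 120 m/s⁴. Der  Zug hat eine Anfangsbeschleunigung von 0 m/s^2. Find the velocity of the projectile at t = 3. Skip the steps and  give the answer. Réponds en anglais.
The velocity at t = 3 is v = -1745.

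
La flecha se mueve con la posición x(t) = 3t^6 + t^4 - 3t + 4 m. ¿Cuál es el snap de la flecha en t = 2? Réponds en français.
Nous devons dériver notre équation de la position x(t) = 3·t^6 + t^4 - 3·t + 4 4 fois. La dérivée de la position donne la vitesse: v(t) = 18·t^5 + 4·t^3 - 3. En prenant d/dt de v(t), nous trouvons a(t) = 90·t^4 + 12·t^2. La dérivée de l'accélération donne le jerk: j(t) = 360·t^3 + 24·t. La dérivée du jerk donne le snap: s(t) = 1080·t^2 + 24. De l'équation du snap s(t) = 1080·t^2 + 24, nous substituons t = 2 pour obtenir s = 4344.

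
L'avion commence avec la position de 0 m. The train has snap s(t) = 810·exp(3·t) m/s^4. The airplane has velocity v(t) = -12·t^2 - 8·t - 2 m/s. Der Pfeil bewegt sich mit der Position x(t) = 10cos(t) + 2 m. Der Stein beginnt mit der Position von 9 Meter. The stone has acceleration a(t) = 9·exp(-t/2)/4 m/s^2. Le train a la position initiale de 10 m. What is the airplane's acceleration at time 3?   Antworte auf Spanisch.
Debemos derivar nuestra ecuación de la velocidad v(t) = -12·t^2 - 8·t - 2 1 vez. Derivando la velocidad, obtenemos la aceleración: a(t) = -24·t - 8. Tenemos la aceleración a(t) = -24·t - 8. Sustituyendo t = 3: a(3) = -80.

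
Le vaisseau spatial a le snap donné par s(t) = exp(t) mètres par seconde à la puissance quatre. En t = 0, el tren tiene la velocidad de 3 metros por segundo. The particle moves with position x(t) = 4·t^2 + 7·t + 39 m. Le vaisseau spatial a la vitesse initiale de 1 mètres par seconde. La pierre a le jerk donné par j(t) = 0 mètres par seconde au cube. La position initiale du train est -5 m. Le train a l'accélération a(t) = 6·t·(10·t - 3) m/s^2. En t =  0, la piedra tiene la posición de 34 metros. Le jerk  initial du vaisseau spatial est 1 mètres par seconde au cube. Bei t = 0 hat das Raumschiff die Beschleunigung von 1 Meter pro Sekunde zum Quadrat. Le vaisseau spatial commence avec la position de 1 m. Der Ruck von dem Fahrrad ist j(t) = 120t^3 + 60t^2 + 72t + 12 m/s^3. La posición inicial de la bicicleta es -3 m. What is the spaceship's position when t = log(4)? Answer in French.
En partant du snap s(t) = exp(t), nous prenons 4 intégrales. En intégrant le snap et en utilisant la condition initiale j(0) = 1, nous obtenons j(t) = exp(t). En intégrant le jerk et en utilisant la condition initiale a(0) = 1, nous obtenons a(t) = exp(t). En intégrant l'accélération et en utilisant la condition initiale v(0) = 1, nous obtenons v(t) = exp(t). L'intégrale de la vitesse est la position. En utilisant x(0) = 1, nous obtenons x(t) = exp(t). En utilisant x(t) = exp(t) et en substituant t = log(4), nous trouvons x = 4.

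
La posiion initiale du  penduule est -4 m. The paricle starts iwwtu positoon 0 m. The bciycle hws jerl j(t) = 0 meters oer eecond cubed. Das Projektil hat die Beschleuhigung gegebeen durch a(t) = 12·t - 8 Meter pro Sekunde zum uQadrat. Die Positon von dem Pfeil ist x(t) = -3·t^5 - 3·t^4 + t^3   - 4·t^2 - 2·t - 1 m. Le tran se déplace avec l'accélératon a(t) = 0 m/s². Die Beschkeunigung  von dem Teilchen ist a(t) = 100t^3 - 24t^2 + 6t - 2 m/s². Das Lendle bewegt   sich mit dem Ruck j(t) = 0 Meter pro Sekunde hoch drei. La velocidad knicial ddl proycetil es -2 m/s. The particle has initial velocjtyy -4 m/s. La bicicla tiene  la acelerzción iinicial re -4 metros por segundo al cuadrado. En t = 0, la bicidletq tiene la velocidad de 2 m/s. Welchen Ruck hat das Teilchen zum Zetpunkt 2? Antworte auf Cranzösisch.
En partant de l'accélération a(t) = 100·t^3 - 24·t^2 + 6·t - 2, nous prenons 1 dérivée. En prenant d/dt de a(t), nous trouvons j(t) = 300·t^2 - 48·t + 6. De l'équation du jerk j(t) = 300·t^2 - 48·t + 6, nous substituons t = 2 pour obtenir j = 1110.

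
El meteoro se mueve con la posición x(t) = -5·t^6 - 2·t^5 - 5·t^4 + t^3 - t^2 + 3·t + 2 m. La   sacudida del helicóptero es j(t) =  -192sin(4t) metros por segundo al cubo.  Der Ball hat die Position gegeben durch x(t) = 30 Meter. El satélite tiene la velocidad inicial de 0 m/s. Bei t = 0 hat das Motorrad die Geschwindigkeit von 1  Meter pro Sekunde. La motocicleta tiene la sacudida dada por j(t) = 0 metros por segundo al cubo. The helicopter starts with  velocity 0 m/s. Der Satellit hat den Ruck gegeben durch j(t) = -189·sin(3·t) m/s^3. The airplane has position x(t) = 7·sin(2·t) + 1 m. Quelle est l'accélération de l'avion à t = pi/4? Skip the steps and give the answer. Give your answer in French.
a(pi/4) = -28.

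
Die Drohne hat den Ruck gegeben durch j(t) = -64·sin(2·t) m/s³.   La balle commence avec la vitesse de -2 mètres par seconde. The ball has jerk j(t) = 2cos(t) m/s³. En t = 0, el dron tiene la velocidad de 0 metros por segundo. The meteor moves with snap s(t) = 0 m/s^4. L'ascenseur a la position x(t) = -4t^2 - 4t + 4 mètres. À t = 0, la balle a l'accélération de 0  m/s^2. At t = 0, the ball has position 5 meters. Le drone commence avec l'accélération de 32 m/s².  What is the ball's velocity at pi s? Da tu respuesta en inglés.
To solve this, we need to take 2 antiderivatives of our jerk equation j(t) = 2·cos(t). Taking ∫j(t)dt and applying a(0) = 0, we find a(t) = 2·sin(t). Integrating acceleration and using the initial condition v(0) = -2, we get v(t) = -2·cos(t). Using v(t) = -2·cos(t) and substituting t = pi, we find v = 2.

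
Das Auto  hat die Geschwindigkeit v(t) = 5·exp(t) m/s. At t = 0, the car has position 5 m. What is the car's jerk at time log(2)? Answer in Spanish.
Debemos derivar nuestra ecuación de la velocidad v(t) = 5·exp(t) 2 veces. La derivada de la velocidad da la aceleración: a(t) = 5·exp(t). La derivada de la aceleración da la sacudida: j(t) = 5·exp(t). Usando j(t) = 5·exp(t) y sustituyendo t = log(2), encontramos j = 10.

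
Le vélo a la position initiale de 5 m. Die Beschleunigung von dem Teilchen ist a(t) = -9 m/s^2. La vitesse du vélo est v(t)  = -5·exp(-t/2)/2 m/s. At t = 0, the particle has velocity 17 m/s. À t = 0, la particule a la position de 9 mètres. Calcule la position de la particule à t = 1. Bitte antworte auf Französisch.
Nous devons intégrer notre équation de l'accélération a(t) = -9 2 fois. La primitive de l'accélération, avec v(0) = 17, donne la vitesse: v(t) = 17 - 9·t. En prenant ∫v(t)dt et en appliquant x(0) = 9, nous trouvons x(t) = -9·t^2/2 + 17·t + 9. En utilisant x(t) = -9·t^2/2 + 17·t + 9 et en substituant t = 1, nous trouvons x = 43/2.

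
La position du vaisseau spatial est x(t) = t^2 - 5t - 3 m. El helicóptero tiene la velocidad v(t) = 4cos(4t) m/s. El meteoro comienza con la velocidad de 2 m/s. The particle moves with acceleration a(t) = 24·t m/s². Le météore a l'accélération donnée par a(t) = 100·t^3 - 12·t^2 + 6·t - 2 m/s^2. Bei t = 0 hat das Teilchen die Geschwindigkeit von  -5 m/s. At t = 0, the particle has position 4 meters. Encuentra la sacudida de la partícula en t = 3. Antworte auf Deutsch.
Wir müssen unsere Gleichung für die Beschleunigung a(t) = 24·t 1-mal ableiten. Durch Ableiten von der Beschleunigung erhalten wir den Ruck: j(t) = 24. Wir haben den Ruck j(t) = 24. Durch Einsetzen von t = 3: j(3) = 24.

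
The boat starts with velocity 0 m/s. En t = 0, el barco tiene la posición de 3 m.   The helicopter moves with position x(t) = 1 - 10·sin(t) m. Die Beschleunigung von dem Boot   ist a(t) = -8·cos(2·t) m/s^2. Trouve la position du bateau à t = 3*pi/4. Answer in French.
Nous devons intégrer notre équation de l'accélération a(t) = -8·cos(2·t) 2 fois. L'intégrale de l'accélération, avec v(0) = 0, donne la vitesse: v(t) = -4·sin(2·t). En intégrant la vitesse et en utilisant la condition initiale x(0) = 3, nous obtenons x(t) = 2·cos(2·t) + 1. De l'équation de la position x(t) = 2·cos(2·t) + 1, nous substituons t = 3*pi/4 pour obtenir x = 1.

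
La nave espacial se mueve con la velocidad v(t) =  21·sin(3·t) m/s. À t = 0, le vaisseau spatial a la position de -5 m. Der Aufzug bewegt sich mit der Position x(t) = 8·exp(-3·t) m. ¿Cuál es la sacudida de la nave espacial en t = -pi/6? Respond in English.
We must differentiate our velocity equation v(t) = 21·sin(3·t) 2 times. Differentiating velocity, we get acceleration: a(t) = 63·cos(3·t). The derivative of acceleration gives jerk: j(t) = -189·sin(3·t). Using j(t) = -189·sin(3·t) and substituting t = -pi/6, we find j = 189.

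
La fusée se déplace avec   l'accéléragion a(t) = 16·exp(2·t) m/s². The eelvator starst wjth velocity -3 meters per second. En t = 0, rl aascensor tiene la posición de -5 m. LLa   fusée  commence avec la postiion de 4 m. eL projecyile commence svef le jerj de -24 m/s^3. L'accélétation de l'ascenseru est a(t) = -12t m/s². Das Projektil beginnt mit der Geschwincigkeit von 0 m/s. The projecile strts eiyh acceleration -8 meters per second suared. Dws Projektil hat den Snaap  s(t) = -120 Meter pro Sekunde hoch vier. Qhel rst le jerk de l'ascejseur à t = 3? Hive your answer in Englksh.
Starting from acceleration a(t) = -12·t, we take 1 derivative. Taking d/dt of a(t), we find j(t) = -12. Using j(t) = -12 and substituting t = 3, we find j = -12.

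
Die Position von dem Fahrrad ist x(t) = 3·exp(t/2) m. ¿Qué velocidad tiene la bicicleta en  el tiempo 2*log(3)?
Para resolver esto, necesitamos tomar 1 derivada de nuestra ecuación de la posición x(t) = 3·exp(t/2). La derivada de la posición da la velocidad: v(t) = 3·exp(t/2)/2. De la ecuación de la velocidad v(t) = 3·exp(t/2)/2, sustituimos t = 2*log(3) para obtener v = 9/2.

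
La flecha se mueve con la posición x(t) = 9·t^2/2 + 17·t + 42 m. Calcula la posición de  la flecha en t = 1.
Usando x(t) = 9·t^2/2 + 17·t + 42 y sustituyendo t = 1, encontramos x = 127/2.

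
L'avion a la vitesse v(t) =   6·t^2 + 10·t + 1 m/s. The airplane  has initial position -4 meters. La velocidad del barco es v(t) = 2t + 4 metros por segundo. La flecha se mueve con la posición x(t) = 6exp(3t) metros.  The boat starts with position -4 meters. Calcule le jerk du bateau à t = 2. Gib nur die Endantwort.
j(2) = 0.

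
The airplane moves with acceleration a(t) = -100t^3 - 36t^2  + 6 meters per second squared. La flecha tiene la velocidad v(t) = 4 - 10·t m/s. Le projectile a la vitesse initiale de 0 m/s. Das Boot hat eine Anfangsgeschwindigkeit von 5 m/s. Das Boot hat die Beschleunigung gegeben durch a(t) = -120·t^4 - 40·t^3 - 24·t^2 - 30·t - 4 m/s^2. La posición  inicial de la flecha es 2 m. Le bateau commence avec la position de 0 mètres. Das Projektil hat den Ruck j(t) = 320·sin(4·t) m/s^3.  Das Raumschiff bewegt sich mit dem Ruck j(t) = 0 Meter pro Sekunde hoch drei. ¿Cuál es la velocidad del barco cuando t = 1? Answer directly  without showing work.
La velocidad en t = 1 es v = -56.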